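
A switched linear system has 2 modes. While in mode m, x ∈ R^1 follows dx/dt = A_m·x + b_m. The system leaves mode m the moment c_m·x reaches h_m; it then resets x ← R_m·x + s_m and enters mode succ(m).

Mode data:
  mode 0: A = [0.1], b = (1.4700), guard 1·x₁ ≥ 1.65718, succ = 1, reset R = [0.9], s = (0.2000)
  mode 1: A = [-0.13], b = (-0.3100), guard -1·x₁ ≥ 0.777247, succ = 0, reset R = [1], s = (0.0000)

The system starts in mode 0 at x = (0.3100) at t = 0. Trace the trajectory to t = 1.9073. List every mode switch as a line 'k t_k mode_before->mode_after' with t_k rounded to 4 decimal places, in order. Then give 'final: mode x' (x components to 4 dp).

Mode 0: guard c·x = 1.6572 hit at Δt = 0.8595 (t = 0.8595), x⁻ = (1.6572) → reset → x⁺ = (1.6915), jump to mode 1
Mode 1: flow for 1.0478 to horizon, guard not reached → x = (1.1724)

1 0.8595 0->1
final: 1 1.1724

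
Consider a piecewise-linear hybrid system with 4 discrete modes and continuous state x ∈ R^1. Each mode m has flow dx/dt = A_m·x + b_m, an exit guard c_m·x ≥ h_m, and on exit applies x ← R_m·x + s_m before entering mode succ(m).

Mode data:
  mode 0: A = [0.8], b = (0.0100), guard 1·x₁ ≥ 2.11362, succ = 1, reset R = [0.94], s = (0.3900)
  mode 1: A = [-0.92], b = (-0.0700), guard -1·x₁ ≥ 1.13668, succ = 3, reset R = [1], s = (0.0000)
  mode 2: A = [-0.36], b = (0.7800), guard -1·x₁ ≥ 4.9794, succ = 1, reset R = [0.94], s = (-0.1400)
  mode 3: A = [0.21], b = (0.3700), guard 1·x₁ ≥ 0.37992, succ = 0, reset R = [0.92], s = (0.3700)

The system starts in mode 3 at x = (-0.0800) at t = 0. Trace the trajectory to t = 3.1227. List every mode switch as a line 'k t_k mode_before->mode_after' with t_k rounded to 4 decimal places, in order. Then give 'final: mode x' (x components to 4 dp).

Mode 3: guard c·x = 0.3799 hit at Δt = 1.1511 (t = 1.1511), x⁻ = (0.3799) → reset → x⁺ = (0.7195), jump to mode 0
Mode 0: guard c·x = 2.1136 hit at Δt = 1.3328 (t = 2.4839), x⁻ = (2.1136) → reset → x⁺ = (2.3768), jump to mode 1
Mode 1: flow for 0.6388 to horizon, guard not reached → x = (1.2868)

1 1.1511 3->0
2 2.4839 0->1
final: 1 1.2868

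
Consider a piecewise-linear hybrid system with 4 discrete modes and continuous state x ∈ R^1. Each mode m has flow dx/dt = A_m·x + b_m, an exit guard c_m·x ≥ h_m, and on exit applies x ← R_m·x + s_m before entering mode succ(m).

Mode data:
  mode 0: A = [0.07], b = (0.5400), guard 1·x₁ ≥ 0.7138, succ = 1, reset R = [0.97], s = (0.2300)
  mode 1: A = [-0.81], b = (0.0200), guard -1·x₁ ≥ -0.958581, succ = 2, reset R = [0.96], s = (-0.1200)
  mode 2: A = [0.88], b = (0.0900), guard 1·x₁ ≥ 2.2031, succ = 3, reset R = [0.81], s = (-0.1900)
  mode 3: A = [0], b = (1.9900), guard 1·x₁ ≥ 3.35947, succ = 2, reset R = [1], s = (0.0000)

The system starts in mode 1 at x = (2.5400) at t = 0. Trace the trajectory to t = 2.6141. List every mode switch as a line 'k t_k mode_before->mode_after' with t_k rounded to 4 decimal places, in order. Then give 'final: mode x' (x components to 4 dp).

1 1.2232 1->2
2 2.2889 2->3
final: 3 2.2417

Mode 1: guard c·x = -0.9586 hit at Δt = 1.2232 (t = 1.2232), x⁻ = (0.9586) → reset → x⁺ = (0.8002), jump to mode 2
Mode 2: guard c·x = 2.2031 hit at Δt = 1.0657 (t = 2.2889), x⁻ = (2.2031) → reset → x⁺ = (1.5945), jump to mode 3
Mode 3: flow for 0.3252 to horizon, guard not reached → x = (2.2417)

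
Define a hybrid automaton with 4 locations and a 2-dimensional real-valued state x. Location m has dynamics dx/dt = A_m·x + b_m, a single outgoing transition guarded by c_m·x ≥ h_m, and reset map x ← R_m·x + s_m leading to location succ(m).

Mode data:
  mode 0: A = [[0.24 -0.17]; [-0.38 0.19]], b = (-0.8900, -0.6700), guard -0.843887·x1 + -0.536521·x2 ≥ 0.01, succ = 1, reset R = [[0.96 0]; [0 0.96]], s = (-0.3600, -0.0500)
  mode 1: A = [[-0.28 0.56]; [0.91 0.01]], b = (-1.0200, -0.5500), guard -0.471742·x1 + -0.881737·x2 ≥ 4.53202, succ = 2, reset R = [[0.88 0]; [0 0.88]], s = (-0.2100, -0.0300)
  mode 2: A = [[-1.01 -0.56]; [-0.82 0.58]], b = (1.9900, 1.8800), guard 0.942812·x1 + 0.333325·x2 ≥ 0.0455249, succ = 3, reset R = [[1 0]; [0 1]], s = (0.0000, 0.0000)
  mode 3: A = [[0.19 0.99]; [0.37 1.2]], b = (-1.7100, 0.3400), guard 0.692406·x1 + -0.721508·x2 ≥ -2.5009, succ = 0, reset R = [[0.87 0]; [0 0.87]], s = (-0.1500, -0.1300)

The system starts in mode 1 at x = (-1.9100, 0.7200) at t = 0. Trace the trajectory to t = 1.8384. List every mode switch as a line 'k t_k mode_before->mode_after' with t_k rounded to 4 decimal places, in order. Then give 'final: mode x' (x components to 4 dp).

1 1.4738 1->2
final: 2 -1.1547 -2.1993

Mode 1: guard c·x = 4.5320 hit at Δt = 1.4738 (t = 1.4738), x⁻ = (-3.3627, -3.3408) → reset → x⁺ = (-3.1692, -2.9699), jump to mode 2
Mode 2: flow for 0.3646 to horizon, guard not reached → x = (-1.1547, -2.1993)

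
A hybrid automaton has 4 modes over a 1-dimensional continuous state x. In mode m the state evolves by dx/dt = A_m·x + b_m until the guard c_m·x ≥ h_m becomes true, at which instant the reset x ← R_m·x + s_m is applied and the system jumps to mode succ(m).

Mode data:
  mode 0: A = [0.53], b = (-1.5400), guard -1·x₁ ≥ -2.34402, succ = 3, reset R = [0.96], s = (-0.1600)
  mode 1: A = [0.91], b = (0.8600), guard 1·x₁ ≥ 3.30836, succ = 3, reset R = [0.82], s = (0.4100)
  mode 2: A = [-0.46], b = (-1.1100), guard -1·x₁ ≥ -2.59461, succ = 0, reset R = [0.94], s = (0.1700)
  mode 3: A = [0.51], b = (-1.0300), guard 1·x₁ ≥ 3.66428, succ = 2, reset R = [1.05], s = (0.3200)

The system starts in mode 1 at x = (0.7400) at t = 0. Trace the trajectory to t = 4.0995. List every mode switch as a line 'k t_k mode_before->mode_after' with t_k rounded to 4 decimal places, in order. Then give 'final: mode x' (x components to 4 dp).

1 1.0175 1->3
2 1.8004 3->2
3 2.3942 2->0
4 3.5981 0->3
final: 3 2.1108

Mode 1: guard c·x = 3.3084 hit at Δt = 1.0175 (t = 1.0175), x⁻ = (3.3084) → reset → x⁺ = (3.1229), jump to mode 3
Mode 3: guard c·x = 3.6643 hit at Δt = 0.7829 (t = 1.8004), x⁻ = (3.6643) → reset → x⁺ = (4.1675), jump to mode 2
Mode 2: guard c·x = -2.5946 hit at Δt = 0.5938 (t = 2.3942), x⁻ = (2.5946) → reset → x⁺ = (2.6089), jump to mode 0
Mode 0: guard c·x = -2.3440 hit at Δt = 1.2039 (t = 3.5981), x⁻ = (2.3440) → reset → x⁺ = (2.0903), jump to mode 3
Mode 3: flow for 0.5014 to horizon, guard not reached → x = (2.1108)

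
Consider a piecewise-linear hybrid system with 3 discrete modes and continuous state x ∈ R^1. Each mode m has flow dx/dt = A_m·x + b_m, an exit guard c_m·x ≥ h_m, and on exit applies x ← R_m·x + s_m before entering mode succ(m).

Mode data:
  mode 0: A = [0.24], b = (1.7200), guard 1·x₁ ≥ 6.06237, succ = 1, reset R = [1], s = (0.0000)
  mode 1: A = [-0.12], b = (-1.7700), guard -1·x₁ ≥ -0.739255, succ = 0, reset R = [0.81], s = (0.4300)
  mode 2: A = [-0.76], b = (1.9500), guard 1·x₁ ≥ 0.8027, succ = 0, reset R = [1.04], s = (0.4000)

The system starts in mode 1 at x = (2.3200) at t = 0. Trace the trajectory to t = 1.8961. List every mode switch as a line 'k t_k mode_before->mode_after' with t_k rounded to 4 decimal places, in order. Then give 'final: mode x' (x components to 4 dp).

Mode 1: guard c·x = -0.7393 hit at Δt = 0.8098 (t = 0.8098), x⁻ = (0.7393) → reset → x⁺ = (1.0288), jump to mode 0
Mode 0: flow for 1.0863 to horizon, guard not reached → x = (3.4698)

1 0.8098 1->0
final: 0 3.4698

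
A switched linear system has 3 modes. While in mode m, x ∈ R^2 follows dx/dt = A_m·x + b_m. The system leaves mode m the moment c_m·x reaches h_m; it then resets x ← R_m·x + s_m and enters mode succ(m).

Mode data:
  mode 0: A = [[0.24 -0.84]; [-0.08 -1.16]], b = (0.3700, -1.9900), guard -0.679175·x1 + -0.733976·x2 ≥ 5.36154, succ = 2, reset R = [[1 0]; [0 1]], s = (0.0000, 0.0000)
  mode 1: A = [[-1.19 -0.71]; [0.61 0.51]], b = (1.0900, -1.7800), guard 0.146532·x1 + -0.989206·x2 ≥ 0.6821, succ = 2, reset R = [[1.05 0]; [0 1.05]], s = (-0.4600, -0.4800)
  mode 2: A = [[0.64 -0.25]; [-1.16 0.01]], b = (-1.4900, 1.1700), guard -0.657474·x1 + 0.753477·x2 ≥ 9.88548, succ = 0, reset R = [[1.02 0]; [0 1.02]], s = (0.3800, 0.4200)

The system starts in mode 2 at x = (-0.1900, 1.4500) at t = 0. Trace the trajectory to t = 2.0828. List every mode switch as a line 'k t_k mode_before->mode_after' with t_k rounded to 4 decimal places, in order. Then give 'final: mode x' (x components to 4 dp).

1 1.4905 2->0
final: 0 -9.7022 3.5791

Mode 2: guard c·x = 9.8855 hit at Δt = 1.4905 (t = 1.4905), x⁻ = (-6.2371, 7.6774) → reset → x⁺ = (-5.9818, 8.2510), jump to mode 0
Mode 0: flow for 0.5923 to horizon, guard not reached → x = (-9.7022, 3.5791)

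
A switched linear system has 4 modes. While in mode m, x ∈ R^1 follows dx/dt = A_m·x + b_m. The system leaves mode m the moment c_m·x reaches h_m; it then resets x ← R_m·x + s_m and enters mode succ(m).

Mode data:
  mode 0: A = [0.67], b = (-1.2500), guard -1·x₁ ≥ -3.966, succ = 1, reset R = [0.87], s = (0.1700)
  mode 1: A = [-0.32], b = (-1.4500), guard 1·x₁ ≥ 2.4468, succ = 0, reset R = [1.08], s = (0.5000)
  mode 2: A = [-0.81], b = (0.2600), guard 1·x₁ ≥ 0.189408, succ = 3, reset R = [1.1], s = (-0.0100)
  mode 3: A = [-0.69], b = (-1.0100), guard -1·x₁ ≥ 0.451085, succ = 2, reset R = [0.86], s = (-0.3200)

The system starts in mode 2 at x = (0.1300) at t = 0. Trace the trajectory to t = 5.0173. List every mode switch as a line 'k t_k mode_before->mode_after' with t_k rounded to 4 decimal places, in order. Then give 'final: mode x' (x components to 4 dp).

Mode 2: guard c·x = 0.1894 hit at Δt = 0.4600 (t = 0.4600), x⁻ = (0.1894) → reset → x⁺ = (0.1983), jump to mode 3
Mode 3: guard c·x = 0.4511 hit at Δt = 0.7181 (t = 1.1781), x⁻ = (-0.4511) → reset → x⁺ = (-0.7079), jump to mode 2
Mode 2: guard c·x = 0.1894 hit at Δt = 2.5391 (t = 3.7172), x⁻ = (0.1894) → reset → x⁺ = (0.1983), jump to mode 3
Mode 3: guard c·x = 0.4511 hit at Δt = 0.7181 (t = 4.4353), x⁻ = (-0.4511) → reset → x⁺ = (-0.7079), jump to mode 2
Mode 2: flow for 0.5820 to horizon, guard not reached → x = (-0.3212)

1 0.4600 2->3
2 1.1781 3->2
3 3.7172 2->3
4 4.4353 3->2
final: 2 -0.3212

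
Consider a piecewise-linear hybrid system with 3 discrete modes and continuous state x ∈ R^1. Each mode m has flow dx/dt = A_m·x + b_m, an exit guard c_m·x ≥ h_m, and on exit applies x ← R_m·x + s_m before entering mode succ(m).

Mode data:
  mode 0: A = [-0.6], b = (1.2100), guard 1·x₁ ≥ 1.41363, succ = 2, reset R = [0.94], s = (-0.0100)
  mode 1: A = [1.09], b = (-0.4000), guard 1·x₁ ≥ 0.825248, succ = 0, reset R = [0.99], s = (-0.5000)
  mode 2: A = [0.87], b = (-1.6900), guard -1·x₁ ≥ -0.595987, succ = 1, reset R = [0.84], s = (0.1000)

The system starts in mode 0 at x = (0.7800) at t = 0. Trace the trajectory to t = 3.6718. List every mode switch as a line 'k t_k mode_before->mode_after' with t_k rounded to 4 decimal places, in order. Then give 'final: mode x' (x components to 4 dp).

1 1.1970 0->2
2 2.0816 2->1
3 2.6996 1->0
final: 0 1.0682

Mode 0: guard c·x = 1.4136 hit at Δt = 1.1970 (t = 1.1970), x⁻ = (1.4136) → reset → x⁺ = (1.3188), jump to mode 2
Mode 2: guard c·x = -0.5960 hit at Δt = 0.8846 (t = 2.0816), x⁻ = (0.5960) → reset → x⁺ = (0.6006), jump to mode 1
Mode 1: guard c·x = 0.8252 hit at Δt = 0.6180 (t = 2.6996), x⁻ = (0.8252) → reset → x⁺ = (0.3170), jump to mode 0
Mode 0: flow for 0.9722 to horizon, guard not reached → x = (1.0682)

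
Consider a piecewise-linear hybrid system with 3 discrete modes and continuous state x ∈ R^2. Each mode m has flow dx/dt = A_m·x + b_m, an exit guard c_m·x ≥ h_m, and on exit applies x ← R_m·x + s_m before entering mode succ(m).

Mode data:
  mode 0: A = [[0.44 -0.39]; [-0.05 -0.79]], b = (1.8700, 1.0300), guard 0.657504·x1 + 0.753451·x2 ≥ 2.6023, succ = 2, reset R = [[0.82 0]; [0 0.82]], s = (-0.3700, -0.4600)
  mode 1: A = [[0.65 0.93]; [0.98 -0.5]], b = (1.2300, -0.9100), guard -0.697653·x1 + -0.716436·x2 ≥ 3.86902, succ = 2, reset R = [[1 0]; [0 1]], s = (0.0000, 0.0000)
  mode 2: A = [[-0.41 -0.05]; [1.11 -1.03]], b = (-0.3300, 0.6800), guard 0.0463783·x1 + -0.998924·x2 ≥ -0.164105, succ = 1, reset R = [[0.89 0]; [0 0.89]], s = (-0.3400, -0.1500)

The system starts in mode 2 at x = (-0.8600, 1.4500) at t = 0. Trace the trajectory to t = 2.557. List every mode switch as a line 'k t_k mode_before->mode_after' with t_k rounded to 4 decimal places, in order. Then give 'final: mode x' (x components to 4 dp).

1 1.4147 2->1
final: 1 -1.6222 -1.8419

Mode 2: guard c·x = -0.1641 hit at Δt = 1.4147 (t = 1.4147), x⁻ = (-0.8664, 0.1241) → reset → x⁺ = (-1.1111, -0.0396), jump to mode 1
Mode 1: flow for 1.1423 to horizon, guard not reached → x = (-1.6222, -1.8419)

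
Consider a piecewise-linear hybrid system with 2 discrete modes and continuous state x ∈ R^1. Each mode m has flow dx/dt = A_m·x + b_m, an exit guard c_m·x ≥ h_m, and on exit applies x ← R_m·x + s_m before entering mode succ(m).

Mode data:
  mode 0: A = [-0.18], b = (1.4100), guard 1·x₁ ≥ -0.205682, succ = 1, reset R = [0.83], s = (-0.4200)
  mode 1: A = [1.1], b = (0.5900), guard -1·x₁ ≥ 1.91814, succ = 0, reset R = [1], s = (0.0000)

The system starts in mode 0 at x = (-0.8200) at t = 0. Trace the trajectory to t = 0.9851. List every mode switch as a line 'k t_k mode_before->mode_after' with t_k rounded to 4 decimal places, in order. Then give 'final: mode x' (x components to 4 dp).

1 0.4091 0->1
final: 1 -0.6388

Mode 0: guard c·x = -0.2057 hit at Δt = 0.4091 (t = 0.4091), x⁻ = (-0.2057) → reset → x⁺ = (-0.5907), jump to mode 1
Mode 1: flow for 0.5760 to horizon, guard not reached → x = (-0.6388)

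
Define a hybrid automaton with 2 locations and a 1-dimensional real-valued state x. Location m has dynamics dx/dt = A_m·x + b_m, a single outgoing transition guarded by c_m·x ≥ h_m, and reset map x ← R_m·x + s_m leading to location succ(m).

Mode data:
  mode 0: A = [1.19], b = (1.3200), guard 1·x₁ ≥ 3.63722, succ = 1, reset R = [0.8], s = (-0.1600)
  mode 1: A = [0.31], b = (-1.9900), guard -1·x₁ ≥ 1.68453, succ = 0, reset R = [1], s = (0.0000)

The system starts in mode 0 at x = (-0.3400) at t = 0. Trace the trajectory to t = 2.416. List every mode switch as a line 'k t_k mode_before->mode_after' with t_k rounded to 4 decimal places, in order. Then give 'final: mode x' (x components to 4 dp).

1 1.5292 0->1
final: 1 1.5887

Mode 0: guard c·x = 3.6372 hit at Δt = 1.5292 (t = 1.5292), x⁻ = (3.6372) → reset → x⁺ = (2.7498), jump to mode 1
Mode 1: flow for 0.8868 to horizon, guard not reached → x = (1.5887)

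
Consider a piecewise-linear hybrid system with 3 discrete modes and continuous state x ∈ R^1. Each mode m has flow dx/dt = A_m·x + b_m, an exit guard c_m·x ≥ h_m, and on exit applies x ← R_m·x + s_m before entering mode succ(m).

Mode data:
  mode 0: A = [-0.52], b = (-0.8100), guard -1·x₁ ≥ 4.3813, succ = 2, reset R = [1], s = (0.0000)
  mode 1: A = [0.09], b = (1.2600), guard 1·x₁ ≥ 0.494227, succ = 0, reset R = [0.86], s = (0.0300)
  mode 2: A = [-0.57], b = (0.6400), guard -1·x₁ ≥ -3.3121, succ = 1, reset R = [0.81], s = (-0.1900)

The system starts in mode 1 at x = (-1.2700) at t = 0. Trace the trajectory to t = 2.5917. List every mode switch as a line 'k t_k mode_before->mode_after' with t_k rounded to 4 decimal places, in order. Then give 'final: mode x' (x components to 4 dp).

1 1.4421 1->0
final: 0 -0.4506

Mode 1: guard c·x = 0.4942 hit at Δt = 1.4421 (t = 1.4421), x⁻ = (0.4942) → reset → x⁺ = (0.4550), jump to mode 0
Mode 0: flow for 1.1496 to horizon, guard not reached → x = (-0.4506)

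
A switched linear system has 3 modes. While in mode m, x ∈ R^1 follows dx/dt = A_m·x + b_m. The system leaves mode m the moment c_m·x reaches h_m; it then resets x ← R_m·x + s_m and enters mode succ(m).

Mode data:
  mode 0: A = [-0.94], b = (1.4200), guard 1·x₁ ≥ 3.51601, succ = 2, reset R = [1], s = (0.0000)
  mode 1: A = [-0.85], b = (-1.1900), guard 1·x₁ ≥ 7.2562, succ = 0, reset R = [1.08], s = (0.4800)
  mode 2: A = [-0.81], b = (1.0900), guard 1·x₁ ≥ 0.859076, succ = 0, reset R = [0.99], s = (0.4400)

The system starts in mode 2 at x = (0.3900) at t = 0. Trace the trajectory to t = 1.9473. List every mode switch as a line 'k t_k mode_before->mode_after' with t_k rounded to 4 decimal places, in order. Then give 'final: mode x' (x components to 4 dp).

Mode 2: guard c·x = 0.8591 hit at Δt = 0.8333 (t = 0.8333), x⁻ = (0.8591) → reset → x⁺ = (1.2905), jump to mode 0
Mode 0: flow for 1.1140 to horizon, guard not reached → x = (1.4334)

1 0.8333 2->0
final: 0 1.4334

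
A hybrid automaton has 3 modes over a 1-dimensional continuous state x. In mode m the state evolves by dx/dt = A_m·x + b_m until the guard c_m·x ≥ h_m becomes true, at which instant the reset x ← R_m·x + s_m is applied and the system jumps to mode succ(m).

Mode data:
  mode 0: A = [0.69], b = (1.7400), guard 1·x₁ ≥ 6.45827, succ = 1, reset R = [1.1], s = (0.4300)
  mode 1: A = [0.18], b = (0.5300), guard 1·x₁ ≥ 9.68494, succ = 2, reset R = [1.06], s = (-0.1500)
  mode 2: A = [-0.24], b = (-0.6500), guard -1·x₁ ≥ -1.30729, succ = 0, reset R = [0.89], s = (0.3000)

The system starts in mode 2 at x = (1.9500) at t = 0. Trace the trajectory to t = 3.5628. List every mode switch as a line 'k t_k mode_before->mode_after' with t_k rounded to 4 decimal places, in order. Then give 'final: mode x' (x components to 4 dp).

Mode 2: guard c·x = -1.3073 hit at Δt = 0.6186 (t = 0.6186), x⁻ = (1.3073) → reset → x⁺ = (1.4635), jump to mode 0
Mode 0: guard c·x = 6.4583 hit at Δt = 1.1774 (t = 1.7960), x⁻ = (6.4583) → reset → x⁺ = (7.5341), jump to mode 1
Mode 1: guard c·x = 9.6849 hit at Δt = 1.0372 (t = 2.8332), x⁻ = (9.6849) → reset → x⁺ = (10.1160), jump to mode 2
Mode 2: flow for 0.7296 to horizon, guard not reached → x = (8.0561)

1 0.6186 2->0
2 1.7960 0->1
3 2.8332 1->2
final: 2 8.0561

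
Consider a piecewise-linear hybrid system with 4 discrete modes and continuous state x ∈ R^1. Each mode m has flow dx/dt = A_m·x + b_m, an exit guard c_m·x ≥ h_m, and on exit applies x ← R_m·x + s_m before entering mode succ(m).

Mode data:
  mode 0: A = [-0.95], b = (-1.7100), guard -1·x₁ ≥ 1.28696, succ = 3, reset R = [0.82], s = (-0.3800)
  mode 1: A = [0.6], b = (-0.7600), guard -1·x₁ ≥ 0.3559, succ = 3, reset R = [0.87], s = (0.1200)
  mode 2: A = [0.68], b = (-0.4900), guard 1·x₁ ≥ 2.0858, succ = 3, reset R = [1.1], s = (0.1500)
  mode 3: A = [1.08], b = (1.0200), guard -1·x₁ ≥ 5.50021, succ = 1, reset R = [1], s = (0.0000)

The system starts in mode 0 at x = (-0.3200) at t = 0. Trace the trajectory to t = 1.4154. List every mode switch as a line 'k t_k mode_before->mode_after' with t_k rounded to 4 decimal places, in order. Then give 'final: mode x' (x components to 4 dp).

Mode 0: guard c·x = 1.2870 hit at Δt = 1.1152 (t = 1.1152), x⁻ = (-1.2870) → reset → x⁺ = (-1.4353), jump to mode 3
Mode 3: flow for 0.3002 to horizon, guard not reached → x = (-1.6233)

1 1.1152 0->3
final: 3 -1.6233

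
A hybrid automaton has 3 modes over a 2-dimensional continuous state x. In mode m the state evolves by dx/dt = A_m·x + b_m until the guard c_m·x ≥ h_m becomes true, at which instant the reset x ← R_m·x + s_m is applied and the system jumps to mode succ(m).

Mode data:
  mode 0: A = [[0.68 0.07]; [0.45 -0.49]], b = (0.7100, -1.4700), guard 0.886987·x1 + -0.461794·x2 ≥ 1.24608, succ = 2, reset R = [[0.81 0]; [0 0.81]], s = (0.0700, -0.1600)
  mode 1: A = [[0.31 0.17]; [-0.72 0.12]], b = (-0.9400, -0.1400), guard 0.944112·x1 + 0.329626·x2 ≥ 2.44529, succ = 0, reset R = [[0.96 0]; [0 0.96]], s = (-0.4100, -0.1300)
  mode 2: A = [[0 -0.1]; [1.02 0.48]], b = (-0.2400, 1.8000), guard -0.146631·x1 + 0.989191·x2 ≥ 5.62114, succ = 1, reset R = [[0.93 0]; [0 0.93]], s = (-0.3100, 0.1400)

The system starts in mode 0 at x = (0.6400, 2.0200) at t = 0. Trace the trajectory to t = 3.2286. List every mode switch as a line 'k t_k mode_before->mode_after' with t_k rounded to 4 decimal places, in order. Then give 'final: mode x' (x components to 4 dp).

1 0.7416 0->2
2 1.9059 2->1
3 2.3157 1->0
final: 0 1.6179 2.5677

Mode 0: guard c·x = 1.2461 hit at Δt = 0.7416 (t = 0.7416), x⁻ = (1.8395, 0.8349) → reset → x⁺ = (1.5600, 0.5163), jump to mode 2
Mode 2: guard c·x = 5.6211 hit at Δt = 1.1643 (t = 1.9059), x⁻ = (0.9332, 5.8209) → reset → x⁺ = (0.5579, 5.5534), jump to mode 1
Mode 1: guard c·x = 2.4453 hit at Δt = 0.4098 (t = 2.3157), x⁻ = (0.6369, 5.5943) → reset → x⁺ = (0.2014, 5.2405), jump to mode 0
Mode 0: flow for 0.9129 to horizon, guard not reached → x = (1.6179, 2.5677)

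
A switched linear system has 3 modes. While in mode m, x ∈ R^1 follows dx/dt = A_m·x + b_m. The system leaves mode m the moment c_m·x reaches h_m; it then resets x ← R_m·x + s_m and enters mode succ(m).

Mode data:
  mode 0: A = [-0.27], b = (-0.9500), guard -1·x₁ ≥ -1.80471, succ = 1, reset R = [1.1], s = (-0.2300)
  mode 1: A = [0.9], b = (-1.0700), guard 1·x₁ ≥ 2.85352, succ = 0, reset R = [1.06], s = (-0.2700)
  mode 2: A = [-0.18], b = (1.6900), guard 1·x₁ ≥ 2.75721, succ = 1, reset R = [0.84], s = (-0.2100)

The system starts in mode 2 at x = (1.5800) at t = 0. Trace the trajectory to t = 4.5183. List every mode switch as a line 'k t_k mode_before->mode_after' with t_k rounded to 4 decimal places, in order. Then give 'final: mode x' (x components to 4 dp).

Mode 2: guard c·x = 2.7572 hit at Δt = 0.9078 (t = 0.9078), x⁻ = (2.7572) → reset → x⁺ = (2.1061), jump to mode 1
Mode 1: guard c·x = 2.8535 hit at Δt = 0.6623 (t = 1.5701), x⁻ = (2.8535) → reset → x⁺ = (2.7547), jump to mode 0
Mode 0: guard c·x = -1.8047 hit at Δt = 0.6082 (t = 2.1783), x⁻ = (1.8047) → reset → x⁺ = (1.7552), jump to mode 1
Mode 1: guard c·x = 2.8535 hit at Δt = 1.1981 (t = 3.3764), x⁻ = (2.8535) → reset → x⁺ = (2.7547), jump to mode 0
Mode 0: guard c·x = -1.8047 hit at Δt = 0.6082 (t = 3.9846), x⁻ = (1.8047) → reset → x⁺ = (1.7552), jump to mode 1
Mode 1: flow for 0.5337 to horizon, guard not reached → x = (2.1044)

1 0.9078 2->1
2 1.5701 1->0
3 2.1783 0->1
4 3.3764 1->0
5 3.9846 0->1
final: 1 2.1044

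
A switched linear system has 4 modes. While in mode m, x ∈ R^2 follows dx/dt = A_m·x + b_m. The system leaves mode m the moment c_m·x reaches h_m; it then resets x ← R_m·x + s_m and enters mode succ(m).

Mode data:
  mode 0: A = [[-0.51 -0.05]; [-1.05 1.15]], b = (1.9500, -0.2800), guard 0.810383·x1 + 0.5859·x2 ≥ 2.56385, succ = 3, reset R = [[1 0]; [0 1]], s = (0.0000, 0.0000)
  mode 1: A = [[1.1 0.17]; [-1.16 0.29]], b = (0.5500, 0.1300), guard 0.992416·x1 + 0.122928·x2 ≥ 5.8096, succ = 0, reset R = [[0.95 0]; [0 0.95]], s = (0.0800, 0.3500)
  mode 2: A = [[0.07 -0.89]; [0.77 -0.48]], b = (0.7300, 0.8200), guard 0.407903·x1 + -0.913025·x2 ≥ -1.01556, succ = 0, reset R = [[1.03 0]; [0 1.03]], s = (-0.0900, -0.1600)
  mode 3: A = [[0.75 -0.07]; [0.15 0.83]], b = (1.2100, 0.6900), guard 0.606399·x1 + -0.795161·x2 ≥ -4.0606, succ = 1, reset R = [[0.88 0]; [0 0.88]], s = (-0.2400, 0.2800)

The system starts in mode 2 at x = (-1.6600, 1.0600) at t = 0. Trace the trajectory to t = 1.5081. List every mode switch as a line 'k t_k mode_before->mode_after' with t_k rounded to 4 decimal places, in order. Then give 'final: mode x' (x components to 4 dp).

Mode 2: guard c·x = -1.0156 hit at Δt = 0.8379 (t = 0.8379), x⁻ = (-1.6638, 0.3690) → reset → x⁺ = (-1.8037, 0.2200), jump to mode 0
Mode 0: flow for 0.6702 to horizon, guard not reached → x = (-0.1979, 1.3110)

1 0.8379 2->0
final: 0 -0.1979 1.3110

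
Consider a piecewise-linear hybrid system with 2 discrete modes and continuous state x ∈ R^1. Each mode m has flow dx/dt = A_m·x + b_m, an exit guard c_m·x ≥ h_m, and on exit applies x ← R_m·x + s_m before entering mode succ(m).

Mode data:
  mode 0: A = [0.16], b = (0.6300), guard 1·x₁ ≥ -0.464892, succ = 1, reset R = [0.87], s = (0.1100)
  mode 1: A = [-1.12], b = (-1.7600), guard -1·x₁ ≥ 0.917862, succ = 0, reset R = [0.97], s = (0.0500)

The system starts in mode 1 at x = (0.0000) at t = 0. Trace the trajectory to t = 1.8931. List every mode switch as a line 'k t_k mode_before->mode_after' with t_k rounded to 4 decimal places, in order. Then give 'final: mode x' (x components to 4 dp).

Mode 1: guard c·x = 0.9179 hit at Δt = 0.7833 (t = 0.7833), x⁻ = (-0.9179) → reset → x⁺ = (-0.8403), jump to mode 0
Mode 0: guard c·x = -0.4649 hit at Δt = 0.7151 (t = 1.4984), x⁻ = (-0.4649) → reset → x⁺ = (-0.2945), jump to mode 1
Mode 1: flow for 0.3947 to horizon, guard not reached → x = (-0.7507)

1 0.7833 1->0
2 1.4984 0->1
final: 1 -0.7507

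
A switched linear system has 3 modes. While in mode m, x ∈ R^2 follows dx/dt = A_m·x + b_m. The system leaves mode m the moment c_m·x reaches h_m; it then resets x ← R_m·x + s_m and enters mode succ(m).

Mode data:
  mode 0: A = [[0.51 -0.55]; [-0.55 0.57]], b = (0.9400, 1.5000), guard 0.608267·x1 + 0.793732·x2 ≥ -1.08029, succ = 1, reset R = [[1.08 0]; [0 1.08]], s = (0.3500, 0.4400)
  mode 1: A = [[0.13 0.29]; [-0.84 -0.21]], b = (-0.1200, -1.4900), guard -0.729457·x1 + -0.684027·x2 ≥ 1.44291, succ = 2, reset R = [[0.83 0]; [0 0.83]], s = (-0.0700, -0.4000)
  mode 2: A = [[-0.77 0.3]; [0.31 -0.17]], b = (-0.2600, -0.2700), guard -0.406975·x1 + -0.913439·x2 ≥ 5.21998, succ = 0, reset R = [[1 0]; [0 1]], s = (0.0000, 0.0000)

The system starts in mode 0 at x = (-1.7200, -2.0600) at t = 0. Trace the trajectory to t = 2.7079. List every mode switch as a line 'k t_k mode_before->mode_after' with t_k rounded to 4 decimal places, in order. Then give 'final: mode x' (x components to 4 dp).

Mode 0: guard c·x = -1.0803 hit at Δt = 0.9202 (t = 0.9202), x⁻ = (-0.6717, -0.8463) → reset → x⁺ = (-0.3754, -0.4740), jump to mode 1
Mode 1: guard c·x = 1.4429 hit at Δt = 0.9435 (t = 1.8637), x⁻ = (-0.8055, -1.2504) → reset → x⁺ = (-0.7386, -1.4378), jump to mode 2
Mode 2: flow for 0.8442 to horizon, guard not reached → x = (-0.8367, -1.6504)

1 0.9202 0->1
2 1.8637 1->2
final: 2 -0.8367 -1.6504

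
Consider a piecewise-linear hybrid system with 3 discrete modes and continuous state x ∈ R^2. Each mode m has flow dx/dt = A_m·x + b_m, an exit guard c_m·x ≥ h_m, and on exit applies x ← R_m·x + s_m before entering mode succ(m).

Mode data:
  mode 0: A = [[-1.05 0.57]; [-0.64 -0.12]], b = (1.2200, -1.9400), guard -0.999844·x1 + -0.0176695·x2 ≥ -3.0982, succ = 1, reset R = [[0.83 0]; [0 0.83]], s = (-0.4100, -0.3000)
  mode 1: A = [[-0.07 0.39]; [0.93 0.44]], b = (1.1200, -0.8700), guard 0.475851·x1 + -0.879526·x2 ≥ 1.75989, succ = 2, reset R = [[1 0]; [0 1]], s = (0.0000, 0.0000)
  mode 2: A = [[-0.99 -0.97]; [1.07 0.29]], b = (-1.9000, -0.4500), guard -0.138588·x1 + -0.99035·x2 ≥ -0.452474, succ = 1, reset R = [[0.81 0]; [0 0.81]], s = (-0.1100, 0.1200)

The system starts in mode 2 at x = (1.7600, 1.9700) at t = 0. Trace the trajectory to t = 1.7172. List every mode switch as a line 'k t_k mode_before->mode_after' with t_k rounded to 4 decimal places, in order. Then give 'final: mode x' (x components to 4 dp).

1 1.4078 2->1
final: 1 -1.5438 0.0309

Mode 2: guard c·x = -0.4525 hit at Δt = 1.4078 (t = 1.4078), x⁻ = (-2.3026, 0.7791) → reset → x⁺ = (-1.9751, 0.7511), jump to mode 1
Mode 1: flow for 0.3094 to horizon, guard not reached → x = (-1.5438, 0.0309)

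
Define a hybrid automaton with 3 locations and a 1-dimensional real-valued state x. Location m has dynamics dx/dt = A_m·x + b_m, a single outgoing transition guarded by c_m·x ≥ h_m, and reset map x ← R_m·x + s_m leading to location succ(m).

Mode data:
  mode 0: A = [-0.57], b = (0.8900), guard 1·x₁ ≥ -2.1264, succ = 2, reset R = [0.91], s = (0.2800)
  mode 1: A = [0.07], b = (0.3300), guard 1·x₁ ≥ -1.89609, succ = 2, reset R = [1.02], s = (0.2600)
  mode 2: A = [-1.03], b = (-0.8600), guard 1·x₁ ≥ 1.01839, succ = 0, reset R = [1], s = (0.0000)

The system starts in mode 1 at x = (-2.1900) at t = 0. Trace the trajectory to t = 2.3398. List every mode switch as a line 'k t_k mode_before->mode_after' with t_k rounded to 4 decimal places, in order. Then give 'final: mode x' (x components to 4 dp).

1 1.5734 1->2
final: 2 -1.2160

Mode 1: guard c·x = -1.8961 hit at Δt = 1.5734 (t = 1.5734), x⁻ = (-1.8961) → reset → x⁺ = (-1.6740), jump to mode 2
Mode 2: flow for 0.7664 to horizon, guard not reached → x = (-1.2160)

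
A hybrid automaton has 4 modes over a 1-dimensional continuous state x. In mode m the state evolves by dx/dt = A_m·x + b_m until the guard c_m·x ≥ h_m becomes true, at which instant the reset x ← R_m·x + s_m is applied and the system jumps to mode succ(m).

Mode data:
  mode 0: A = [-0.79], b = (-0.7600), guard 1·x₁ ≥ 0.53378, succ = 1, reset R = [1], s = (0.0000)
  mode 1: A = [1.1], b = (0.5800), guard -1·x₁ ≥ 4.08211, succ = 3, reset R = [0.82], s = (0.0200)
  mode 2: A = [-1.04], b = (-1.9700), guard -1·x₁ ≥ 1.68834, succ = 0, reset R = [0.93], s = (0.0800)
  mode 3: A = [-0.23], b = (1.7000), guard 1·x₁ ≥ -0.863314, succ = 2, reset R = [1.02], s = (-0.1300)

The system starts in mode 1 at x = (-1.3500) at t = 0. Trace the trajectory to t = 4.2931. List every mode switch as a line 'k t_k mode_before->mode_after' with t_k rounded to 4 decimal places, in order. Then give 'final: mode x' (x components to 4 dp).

1 1.3304 1->3
2 2.4661 3->2
3 3.8668 2->0
final: 0 -1.3391

Mode 1: guard c·x = 4.0821 hit at Δt = 1.3304 (t = 1.3304), x⁻ = (-4.0821) → reset → x⁺ = (-3.3273), jump to mode 3
Mode 3: guard c·x = -0.8633 hit at Δt = 1.1357 (t = 2.4661), x⁻ = (-0.8633) → reset → x⁺ = (-1.0106), jump to mode 2
Mode 2: guard c·x = 1.6883 hit at Δt = 1.4007 (t = 3.8668), x⁻ = (-1.6883) → reset → x⁺ = (-1.4902), jump to mode 0
Mode 0: flow for 0.4263 to horizon, guard not reached → x = (-1.3391)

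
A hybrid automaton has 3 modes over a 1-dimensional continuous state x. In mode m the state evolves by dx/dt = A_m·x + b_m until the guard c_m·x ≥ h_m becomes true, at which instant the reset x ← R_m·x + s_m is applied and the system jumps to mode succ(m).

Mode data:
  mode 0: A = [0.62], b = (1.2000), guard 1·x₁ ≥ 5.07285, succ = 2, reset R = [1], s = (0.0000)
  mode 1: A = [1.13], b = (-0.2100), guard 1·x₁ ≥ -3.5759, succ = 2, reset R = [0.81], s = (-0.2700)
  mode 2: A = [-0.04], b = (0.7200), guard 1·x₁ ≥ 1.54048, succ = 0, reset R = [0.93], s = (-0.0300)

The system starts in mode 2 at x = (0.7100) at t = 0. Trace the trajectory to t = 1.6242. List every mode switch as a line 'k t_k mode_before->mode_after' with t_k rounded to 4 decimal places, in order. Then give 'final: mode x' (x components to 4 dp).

1 1.2306 2->0
final: 0 2.3252

Mode 2: guard c·x = 1.5405 hit at Δt = 1.2306 (t = 1.2306), x⁻ = (1.5405) → reset → x⁺ = (1.4026), jump to mode 0
Mode 0: flow for 0.3936 to horizon, guard not reached → x = (2.3252)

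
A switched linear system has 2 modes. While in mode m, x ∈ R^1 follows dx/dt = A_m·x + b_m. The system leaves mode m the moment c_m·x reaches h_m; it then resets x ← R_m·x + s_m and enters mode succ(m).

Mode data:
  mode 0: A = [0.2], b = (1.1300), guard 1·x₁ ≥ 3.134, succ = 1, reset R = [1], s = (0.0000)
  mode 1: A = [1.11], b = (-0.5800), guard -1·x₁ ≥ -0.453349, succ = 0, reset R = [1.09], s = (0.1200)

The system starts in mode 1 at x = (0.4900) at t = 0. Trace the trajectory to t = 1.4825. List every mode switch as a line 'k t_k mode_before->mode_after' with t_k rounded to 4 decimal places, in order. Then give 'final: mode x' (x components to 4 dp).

1 0.6799 1->0
final: 0 1.7049

Mode 1: guard c·x = -0.4533 hit at Δt = 0.6799 (t = 0.6799), x⁻ = (0.4533) → reset → x⁺ = (0.6142), jump to mode 0
Mode 0: flow for 0.8026 to horizon, guard not reached → x = (1.7049)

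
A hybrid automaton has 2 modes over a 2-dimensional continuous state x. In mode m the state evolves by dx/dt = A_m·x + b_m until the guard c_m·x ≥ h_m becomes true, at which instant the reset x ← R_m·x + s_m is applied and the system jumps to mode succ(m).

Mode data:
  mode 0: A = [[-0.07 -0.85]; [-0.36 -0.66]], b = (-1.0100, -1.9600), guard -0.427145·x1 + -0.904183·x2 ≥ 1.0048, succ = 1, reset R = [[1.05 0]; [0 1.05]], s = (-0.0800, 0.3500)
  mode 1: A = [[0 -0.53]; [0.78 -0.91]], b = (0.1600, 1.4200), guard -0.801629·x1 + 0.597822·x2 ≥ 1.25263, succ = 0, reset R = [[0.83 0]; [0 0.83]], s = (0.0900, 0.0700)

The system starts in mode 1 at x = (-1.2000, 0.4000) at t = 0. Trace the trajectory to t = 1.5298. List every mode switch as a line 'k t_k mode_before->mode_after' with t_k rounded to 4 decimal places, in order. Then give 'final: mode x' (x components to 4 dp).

Mode 1: guard c·x = 1.2526 hit at Δt = 0.4982 (t = 0.4982), x⁻ = (-1.2323, 0.4429) → reset → x⁺ = (-0.9328, 0.4376), jump to mode 0
Mode 0: guard c·x = 1.0048 hit at Δt = 0.5766 (t = 1.0748), x⁻ = (-1.4507, -0.4259) → reset → x⁺ = (-1.6033, -0.0972), jump to mode 1
Mode 1: flow for 0.4550 to horizon, guard not reached → x = (-1.5205, 0.0123)

1 0.4982 1->0
2 1.0748 0->1
final: 1 -1.5205 0.0123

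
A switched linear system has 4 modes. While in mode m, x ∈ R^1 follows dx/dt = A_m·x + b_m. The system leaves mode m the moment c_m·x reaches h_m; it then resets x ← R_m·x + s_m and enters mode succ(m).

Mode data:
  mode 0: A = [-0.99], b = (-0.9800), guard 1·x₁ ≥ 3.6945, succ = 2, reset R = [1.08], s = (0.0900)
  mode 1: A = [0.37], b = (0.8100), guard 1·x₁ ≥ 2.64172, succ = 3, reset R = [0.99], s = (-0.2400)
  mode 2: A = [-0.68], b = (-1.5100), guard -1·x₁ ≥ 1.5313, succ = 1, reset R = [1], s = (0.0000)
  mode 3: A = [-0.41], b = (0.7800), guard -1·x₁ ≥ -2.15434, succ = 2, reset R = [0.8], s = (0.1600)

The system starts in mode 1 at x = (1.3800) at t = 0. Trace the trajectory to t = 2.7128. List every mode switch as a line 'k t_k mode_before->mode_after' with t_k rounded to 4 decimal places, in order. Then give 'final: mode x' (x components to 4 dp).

1 0.8181 1->3
2 2.3541 3->2
final: 2 0.9952

Mode 1: guard c·x = 2.6417 hit at Δt = 0.8181 (t = 0.8181), x⁻ = (2.6417) → reset → x⁺ = (2.3753), jump to mode 3
Mode 3: guard c·x = -2.1543 hit at Δt = 1.5360 (t = 2.3541), x⁻ = (2.1543) → reset → x⁺ = (1.8835), jump to mode 2
Mode 2: flow for 0.3587 to horizon, guard not reached → x = (0.9952)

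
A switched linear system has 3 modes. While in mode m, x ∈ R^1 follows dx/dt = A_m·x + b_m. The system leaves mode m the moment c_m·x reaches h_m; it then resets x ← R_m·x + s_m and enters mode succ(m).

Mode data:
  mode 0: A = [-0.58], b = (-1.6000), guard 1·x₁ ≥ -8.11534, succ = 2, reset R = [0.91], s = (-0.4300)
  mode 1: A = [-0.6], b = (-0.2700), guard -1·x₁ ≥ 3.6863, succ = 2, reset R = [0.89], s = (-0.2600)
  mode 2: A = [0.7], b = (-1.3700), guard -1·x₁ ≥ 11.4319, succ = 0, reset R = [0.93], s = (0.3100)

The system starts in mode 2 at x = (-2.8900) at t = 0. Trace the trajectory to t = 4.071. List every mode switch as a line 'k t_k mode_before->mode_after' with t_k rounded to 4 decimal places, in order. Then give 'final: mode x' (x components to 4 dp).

1 1.4515 2->0
2 2.0462 0->2
3 2.4961 2->0
4 3.0907 0->2
5 3.5406 2->0
final: 0 -8.3189

Mode 2: guard c·x = 11.4319 hit at Δt = 1.4515 (t = 1.4515), x⁻ = (-11.4319) → reset → x⁺ = (-10.3217), jump to mode 0
Mode 0: guard c·x = -8.1153 hit at Δt = 0.5947 (t = 2.0462), x⁻ = (-8.1153) → reset → x⁺ = (-7.8150), jump to mode 2
Mode 2: guard c·x = 11.4319 hit at Δt = 0.4499 (t = 2.4961), x⁻ = (-11.4319) → reset → x⁺ = (-10.3217), jump to mode 0
Mode 0: guard c·x = -8.1153 hit at Δt = 0.5947 (t = 3.0907), x⁻ = (-8.1153) → reset → x⁺ = (-7.8150), jump to mode 2
Mode 2: guard c·x = 11.4319 hit at Δt = 0.4499 (t = 3.5406), x⁻ = (-11.4319) → reset → x⁺ = (-10.3217), jump to mode 0
Mode 0: flow for 0.5304 to horizon, guard not reached → x = (-8.3189)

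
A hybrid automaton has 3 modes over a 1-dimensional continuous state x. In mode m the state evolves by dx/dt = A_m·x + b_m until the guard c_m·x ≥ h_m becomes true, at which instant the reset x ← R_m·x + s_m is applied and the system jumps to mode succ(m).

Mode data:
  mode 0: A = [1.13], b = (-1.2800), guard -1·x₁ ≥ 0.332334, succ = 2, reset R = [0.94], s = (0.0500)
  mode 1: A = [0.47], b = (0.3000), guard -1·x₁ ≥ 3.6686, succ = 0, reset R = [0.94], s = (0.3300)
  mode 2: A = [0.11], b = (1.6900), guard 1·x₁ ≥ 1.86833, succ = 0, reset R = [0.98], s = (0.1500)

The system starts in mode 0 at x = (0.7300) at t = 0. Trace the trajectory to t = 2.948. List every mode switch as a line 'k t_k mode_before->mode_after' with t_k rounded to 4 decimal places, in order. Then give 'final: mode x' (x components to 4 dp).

Mode 0: guard c·x = 0.3323 hit at Δt = 1.1428 (t = 1.1428), x⁻ = (-0.3323) → reset → x⁺ = (-0.2624), jump to mode 2
Mode 2: guard c·x = 1.8683 hit at Δt = 1.1999 (t = 2.3427), x⁻ = (1.8683) → reset → x⁺ = (1.9810), jump to mode 0
Mode 0: flow for 0.6053 to horizon, guard not reached → x = (2.8137)

1 1.1428 0->2
2 2.3427 2->0
final: 0 2.8137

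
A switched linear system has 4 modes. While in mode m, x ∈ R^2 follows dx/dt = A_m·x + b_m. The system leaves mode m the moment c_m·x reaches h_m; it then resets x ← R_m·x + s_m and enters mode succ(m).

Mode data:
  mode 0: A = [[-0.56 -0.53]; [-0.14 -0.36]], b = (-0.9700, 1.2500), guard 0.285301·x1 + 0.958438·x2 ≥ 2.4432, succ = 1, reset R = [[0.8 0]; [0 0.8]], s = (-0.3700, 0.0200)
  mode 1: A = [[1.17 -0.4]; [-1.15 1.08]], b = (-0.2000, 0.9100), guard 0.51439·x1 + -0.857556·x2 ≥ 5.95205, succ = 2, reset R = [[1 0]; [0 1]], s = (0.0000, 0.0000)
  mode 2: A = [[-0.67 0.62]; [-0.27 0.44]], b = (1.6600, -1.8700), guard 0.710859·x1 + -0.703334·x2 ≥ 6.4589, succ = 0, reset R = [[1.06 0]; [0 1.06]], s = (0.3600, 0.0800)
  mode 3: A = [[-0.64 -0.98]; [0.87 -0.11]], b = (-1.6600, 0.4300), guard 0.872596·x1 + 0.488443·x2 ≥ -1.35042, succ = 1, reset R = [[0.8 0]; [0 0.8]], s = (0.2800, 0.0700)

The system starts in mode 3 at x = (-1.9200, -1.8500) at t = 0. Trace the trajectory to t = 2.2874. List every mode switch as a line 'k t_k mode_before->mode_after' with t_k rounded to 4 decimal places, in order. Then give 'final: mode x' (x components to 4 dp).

1 1.3933 3->1
final: 1 1.1478 -3.6197

Mode 3: guard c·x = -1.3504 hit at Δt = 1.3933 (t = 1.3933), x⁻ = (-0.3298, -2.1756) → reset → x⁺ = (0.0162, -1.6704), jump to mode 1
Mode 1: flow for 0.8941 to horizon, guard not reached → x = (1.1478, -3.6197)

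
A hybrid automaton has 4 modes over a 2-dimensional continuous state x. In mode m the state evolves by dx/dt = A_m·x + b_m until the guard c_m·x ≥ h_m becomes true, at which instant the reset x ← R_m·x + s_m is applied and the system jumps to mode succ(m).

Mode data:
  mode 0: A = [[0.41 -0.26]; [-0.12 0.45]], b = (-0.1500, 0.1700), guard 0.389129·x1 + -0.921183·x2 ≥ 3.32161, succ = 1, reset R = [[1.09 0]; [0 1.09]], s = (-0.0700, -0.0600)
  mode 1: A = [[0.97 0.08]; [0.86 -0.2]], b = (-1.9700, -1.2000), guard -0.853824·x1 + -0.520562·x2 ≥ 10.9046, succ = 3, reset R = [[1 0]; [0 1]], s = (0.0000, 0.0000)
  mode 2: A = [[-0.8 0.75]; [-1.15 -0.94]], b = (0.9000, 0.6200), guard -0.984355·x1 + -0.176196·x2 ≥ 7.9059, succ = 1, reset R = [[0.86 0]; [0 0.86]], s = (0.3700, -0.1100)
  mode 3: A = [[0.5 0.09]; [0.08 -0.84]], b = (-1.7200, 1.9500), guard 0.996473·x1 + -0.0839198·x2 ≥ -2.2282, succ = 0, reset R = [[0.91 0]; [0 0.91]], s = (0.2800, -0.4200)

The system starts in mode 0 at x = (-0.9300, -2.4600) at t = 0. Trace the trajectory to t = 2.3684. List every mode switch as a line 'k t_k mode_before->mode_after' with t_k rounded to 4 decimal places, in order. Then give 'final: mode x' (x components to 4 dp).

1 1.2208 0->1
final: 1 -6.9826 -7.5349

Mode 0: guard c·x = 3.3216 hit at Δt = 1.2208 (t = 1.2208), x⁻ = (-0.5273, -3.8286) → reset → x⁺ = (-0.6448, -4.2331), jump to mode 1
Mode 1: flow for 1.1476 to horizon, guard not reached → x = (-6.9826, -7.5349)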